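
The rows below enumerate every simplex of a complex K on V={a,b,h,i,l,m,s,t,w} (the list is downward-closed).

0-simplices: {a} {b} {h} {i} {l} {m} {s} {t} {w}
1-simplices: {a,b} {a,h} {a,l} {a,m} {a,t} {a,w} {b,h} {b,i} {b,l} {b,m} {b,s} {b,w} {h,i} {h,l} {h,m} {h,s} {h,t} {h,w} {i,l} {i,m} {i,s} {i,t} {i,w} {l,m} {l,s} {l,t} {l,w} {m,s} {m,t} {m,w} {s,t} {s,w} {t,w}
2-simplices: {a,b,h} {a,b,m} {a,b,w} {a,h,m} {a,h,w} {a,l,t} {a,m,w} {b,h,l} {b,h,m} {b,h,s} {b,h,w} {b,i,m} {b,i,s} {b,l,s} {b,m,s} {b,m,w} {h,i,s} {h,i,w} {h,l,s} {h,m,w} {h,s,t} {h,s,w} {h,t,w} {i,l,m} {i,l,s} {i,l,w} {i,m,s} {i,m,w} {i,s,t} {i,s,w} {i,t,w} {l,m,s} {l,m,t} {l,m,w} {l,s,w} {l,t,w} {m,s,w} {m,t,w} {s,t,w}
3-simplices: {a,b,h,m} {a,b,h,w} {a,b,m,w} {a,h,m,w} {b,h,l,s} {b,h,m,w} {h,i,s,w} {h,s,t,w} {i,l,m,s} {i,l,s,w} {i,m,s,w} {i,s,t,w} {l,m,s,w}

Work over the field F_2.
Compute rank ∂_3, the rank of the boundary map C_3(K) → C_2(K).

rank∂_3=12

n_0=9 n_1=33 n_2=39 n_3=13  [Z2]
∂1: piv[ab,ah,al,am,at,aw,bi,bs] rk=8  ker:bh,bl,bm,bw,hi,hl,hm,hs,ht,hw,il,im,is,it,iw,lm,ls,lt,lw,ms,mt,mw,st,sw,tw
∂2: piv[abh,abm,abw,ahm,ahw,alt,amw,bhl,bhs,bim,bis,bls,bms,his,hiw,hst,hsw,htw,ilm,ils,ilw,ist,lmt,ltw] rk=24  ker:bhm,bhw,bmw,hls,hmw,ims,imw,isw,itw,lms,lmw,lsw,msw,mtw,stw
∂3: piv[abhm,abhw,abmw,ahmw,bhls,hisw,hstw,ilms,ilsw,imsw,istw,lmsw] rk=12  ker:bhmw
rk∂_3=12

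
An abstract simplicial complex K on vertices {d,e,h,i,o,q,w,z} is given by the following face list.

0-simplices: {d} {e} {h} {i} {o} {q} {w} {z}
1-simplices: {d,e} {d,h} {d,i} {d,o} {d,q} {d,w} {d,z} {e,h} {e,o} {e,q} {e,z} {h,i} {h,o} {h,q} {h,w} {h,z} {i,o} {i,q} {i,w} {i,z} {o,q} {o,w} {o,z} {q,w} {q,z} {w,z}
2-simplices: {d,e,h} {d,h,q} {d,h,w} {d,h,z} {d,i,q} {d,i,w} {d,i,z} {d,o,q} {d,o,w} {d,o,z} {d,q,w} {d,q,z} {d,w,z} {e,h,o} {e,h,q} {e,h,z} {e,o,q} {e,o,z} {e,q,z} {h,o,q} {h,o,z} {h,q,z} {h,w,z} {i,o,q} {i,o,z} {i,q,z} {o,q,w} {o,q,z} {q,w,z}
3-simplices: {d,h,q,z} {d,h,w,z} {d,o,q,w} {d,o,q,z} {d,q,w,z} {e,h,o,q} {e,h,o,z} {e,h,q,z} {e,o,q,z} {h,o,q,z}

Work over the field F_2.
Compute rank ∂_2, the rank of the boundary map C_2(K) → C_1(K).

rank∂_2=18

n_0=8 n_1=26 n_2=29 n_3=10  [Z2]
∂1: piv[de,dh,di,do,dq,dw,dz] rk=7  ker:eh,eo,eq,ez,hi,ho,hq,hw,hz,io,iq,iw,iz,oq,ow,oz,qw,qz,wz
∂2: piv[deh,dhq,dhw,dhz,diq,diw,diz,doq,dow,doz,dqw,dqz,dwz,eho,ehq,ehz,eoq,ioq] rk=18  ker:eoz,eqz,hoq,hoz,hqz,hwz,ioz,iqz,oqw,oqz,qwz
∂3: piv[dhqz,dhwz,doqw,doqz,dqwz,ehoq,ehoz,ehqz,eoqz] rk=9  ker:hoqz
rk∂_2=18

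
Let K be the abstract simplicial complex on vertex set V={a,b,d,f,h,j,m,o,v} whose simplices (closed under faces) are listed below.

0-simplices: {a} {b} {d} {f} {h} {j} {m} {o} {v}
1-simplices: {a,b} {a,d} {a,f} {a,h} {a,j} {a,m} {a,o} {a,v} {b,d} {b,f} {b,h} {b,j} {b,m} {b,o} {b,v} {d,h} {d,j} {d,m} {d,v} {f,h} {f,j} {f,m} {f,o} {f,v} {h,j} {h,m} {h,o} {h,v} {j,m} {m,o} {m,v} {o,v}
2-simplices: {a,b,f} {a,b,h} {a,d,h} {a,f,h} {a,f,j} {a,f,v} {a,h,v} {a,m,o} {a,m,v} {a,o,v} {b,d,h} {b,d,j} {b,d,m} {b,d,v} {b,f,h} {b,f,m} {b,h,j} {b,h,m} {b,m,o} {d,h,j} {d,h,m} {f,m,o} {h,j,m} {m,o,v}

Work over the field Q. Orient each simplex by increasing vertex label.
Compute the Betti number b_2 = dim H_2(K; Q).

n_0=9 n_1=32 n_2=24  [Q]
∂1: piv[ab,ad,af,ah,aj,am,ao,av] rk=8  ker:bd,bf,bh,bj,bm,bo,bv,dh,dj,dm,dv,fh,fj,fm,fo,fv,hj,hm,ho,hv,jm,mo,mv,ov
∂2: piv[abf,abh,adh,afh,afj,afv,ahv,amo,amv,aov,bdh,bdj,bdm,bdv,bfm,bhj,bhm,bmo,fmo,hjm] rk=20  ker:bfh,dhj,dhm,mov
b_2=(24−20)−0=4

b_2=4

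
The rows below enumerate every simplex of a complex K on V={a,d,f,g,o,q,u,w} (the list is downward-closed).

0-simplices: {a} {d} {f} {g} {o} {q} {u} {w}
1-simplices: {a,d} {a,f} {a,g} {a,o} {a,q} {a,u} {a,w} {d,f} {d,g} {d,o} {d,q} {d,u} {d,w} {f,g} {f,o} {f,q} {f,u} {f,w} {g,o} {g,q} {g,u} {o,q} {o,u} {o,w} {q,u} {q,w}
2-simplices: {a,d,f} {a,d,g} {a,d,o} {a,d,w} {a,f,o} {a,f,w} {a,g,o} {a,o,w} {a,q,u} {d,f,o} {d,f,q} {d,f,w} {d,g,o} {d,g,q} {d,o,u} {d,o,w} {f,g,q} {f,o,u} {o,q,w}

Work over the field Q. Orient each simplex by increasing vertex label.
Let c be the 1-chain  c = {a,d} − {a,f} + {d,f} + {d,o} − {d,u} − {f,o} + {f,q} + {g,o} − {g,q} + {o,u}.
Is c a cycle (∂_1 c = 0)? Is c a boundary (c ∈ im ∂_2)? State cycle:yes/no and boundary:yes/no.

n_0=8 n_1=26 n_2=19  [Q]
∂1: piv[ad,af,ag,ao,aq,au,aw] rk=7  ker:df,dg,do,dq,du,dw,fg,fo,fq,fu,fw,go,gq,gu,oq,ou,ow,qu,qw
∂2: piv[adf,adg,ado,adw,afo,afw,ago,aow,aqu,dfq,dgq,dou,fgq,fou,oqw] rk=15  ker:dfo,dfw,dgo,dow
∂1c = 0
c vs im∂2: reduces to 0 ⇒ boundary

cycle:yes boundary:yes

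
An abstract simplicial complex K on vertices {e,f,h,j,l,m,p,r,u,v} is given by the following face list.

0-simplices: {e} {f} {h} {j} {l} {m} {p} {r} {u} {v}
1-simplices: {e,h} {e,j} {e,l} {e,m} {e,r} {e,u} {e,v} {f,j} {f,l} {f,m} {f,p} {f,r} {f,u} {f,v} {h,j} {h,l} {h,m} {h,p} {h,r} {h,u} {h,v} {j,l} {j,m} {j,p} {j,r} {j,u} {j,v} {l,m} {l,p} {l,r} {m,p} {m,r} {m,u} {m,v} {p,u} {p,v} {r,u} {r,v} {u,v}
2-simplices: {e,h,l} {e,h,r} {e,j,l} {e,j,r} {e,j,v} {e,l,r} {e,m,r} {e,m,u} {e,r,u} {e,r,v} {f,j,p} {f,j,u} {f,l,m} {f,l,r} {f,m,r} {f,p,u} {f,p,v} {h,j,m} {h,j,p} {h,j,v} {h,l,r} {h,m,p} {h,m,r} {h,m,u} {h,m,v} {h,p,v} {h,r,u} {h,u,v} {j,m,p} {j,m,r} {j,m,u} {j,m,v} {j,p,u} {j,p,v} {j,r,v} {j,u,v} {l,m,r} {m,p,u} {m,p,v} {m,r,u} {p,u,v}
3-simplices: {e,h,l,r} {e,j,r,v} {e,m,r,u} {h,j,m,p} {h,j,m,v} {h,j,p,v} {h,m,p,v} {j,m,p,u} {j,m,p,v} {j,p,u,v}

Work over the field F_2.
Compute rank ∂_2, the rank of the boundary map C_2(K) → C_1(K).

rank∂_2=28

n_0=10 n_1=39 n_2=41 n_3=10  [Z2]
∂1: piv[eh,ej,el,em,er,eu,ev,fj,fp] rk=9  ker:fl,fm,fr,fu,fv,hj,hl,hm,hp,hr,hu,hv,jl,jm,jp,jr,ju,jv,lm,lp,lr,mp,mr,mu,mv,pu,pv,ru,rv,uv
∂2: piv[ehl,ehr,ejl,ejr,ejv,elr,emr,emu,eru,erv,fjp,fju,flm,flr,fmr,fpu,fpv,hjm,hjp,hjv,hmp,hmr,hmu,hmv,hpv,huv,jmr,jmu] rk=28  ker:hlr,hru,jmp,jmv,jpu,jpv,jrv,juv,lmr,mpu,mpv,mru,puv
∂3: piv[ehlr,ejrv,emru,hjmp,hjmv,hjpv,hmpv,jmpu,jpuv] rk=9  ker:jmpv
rk∂_2=28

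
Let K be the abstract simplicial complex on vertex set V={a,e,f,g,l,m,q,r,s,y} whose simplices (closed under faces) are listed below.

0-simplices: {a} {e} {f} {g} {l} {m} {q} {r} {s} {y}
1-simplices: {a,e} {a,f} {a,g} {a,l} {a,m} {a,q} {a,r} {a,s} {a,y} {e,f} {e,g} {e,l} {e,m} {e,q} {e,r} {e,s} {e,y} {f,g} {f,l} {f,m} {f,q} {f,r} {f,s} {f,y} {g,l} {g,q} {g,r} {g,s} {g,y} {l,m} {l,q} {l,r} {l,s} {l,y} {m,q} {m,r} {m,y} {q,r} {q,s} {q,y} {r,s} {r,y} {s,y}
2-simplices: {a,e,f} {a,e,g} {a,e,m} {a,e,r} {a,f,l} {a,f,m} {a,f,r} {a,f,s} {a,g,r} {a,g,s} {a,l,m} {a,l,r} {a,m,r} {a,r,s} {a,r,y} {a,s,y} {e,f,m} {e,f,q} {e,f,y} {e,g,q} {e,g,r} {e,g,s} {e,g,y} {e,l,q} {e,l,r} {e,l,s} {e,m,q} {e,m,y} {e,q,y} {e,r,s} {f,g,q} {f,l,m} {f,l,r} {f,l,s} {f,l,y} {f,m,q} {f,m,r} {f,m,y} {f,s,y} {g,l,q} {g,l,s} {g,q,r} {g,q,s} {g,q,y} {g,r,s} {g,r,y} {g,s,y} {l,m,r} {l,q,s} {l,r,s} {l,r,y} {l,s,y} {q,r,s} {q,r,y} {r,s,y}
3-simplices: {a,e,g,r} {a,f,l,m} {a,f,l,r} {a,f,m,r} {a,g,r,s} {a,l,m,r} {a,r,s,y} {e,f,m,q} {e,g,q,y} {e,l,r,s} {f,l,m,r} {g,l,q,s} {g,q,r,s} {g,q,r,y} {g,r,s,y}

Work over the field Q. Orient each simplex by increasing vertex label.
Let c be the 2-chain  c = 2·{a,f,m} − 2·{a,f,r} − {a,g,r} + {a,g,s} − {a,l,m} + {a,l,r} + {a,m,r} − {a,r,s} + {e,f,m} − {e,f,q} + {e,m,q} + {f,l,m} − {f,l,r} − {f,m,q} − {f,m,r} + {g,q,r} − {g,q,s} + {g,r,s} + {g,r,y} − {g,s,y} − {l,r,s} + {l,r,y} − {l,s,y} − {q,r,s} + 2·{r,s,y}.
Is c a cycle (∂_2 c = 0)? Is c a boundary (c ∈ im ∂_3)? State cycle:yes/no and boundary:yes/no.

cycle:yes boundary:no

n_0=10 n_1=43 n_2=55 n_3=15  [Q]
∂1: piv[ae,af,ag,al,am,aq,ar,as,ay] rk=9  ker:ef,eg,el,em,eq,er,es,ey,fg,fl,fm,fq,fr,fs,fy,gl,gq,gr,gs,gy,lm,lq,lr,ls,ly,mq,mr,my,qr,qs,qy,rs,ry,sy
∂2: piv[aef,aeg,aem,aer,afl,afm,afr,afs,agr,ags,alm,alr,amr,ars,ary,asy,efq,efy,egq,egs,egy,elq,elr,els,emq,emy,eqy,fgq,fly,fsy,glq,gqr,gqs] rk=33  ker:efm,egr,ers,flm,flr,fls,fmq,fmr,fmy,gls,gqy,grs,gry,gsy,lmr,lqs,lrs,lry,lsy,qrs,qry,rsy
∂3: piv[aegr,aflm,aflr,afmr,agrs,almr,arsy,efmq,egqy,elrs,glqs,gqrs,gqry,grsy] rk=14  ker:flmr
∂2c = 0
c vs im∂3: residual ≠ 0 ⇒ not boundary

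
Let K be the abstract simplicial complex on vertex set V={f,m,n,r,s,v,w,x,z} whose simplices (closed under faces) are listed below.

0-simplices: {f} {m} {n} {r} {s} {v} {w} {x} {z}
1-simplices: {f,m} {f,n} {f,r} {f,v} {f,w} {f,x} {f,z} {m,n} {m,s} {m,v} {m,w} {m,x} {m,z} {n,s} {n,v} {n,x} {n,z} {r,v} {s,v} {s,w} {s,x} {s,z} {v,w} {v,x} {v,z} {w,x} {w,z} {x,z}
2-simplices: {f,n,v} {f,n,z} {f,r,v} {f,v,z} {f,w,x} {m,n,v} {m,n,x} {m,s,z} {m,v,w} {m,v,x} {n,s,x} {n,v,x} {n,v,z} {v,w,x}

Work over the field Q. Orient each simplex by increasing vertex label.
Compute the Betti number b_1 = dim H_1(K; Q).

n_0=9 n_1=28 n_2=14  [Q]
∂1: piv[fm,fn,fr,fv,fw,fx,fz,ms] rk=8  ker:mn,mv,mw,mx,mz,ns,nv,nx,nz,rv,sv,sw,sx,sz,vw,vx,vz,wx,wz,xz
∂2: piv[fnv,fnz,frv,fvz,fwx,mnv,mnx,msz,mvw,mvx,nsx,vwx] rk=12  ker:nvx,nvz
b_1=(28−8)−12=8

b_1=8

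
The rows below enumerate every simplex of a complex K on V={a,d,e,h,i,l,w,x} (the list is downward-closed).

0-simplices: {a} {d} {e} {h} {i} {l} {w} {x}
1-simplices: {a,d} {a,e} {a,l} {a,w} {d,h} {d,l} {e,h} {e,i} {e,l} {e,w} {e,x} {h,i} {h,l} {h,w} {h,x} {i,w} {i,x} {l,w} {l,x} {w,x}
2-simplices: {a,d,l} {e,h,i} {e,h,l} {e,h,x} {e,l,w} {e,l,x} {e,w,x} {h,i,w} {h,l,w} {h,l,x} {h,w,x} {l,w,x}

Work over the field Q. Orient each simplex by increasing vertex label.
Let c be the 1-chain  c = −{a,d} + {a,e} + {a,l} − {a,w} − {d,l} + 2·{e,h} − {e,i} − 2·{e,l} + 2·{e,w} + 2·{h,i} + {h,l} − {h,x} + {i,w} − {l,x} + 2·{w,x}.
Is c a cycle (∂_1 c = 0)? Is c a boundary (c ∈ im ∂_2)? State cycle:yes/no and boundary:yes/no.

n_0=8 n_1=20 n_2=12  [Q]
∂1: piv[ad,ae,al,aw,dh,ei,ex] rk=7  ker:dl,eh,el,ew,hi,hl,hw,hx,iw,ix,lw,lx,wx
∂2: piv[adl,ehi,ehl,ehx,elw,elx,ewx,hiw,hlw] rk=9  ker:hlx,hwx,lwx
∂1c = 0
c vs im∂2: residual ≠ 0 ⇒ not boundary

cycle:yes boundary:no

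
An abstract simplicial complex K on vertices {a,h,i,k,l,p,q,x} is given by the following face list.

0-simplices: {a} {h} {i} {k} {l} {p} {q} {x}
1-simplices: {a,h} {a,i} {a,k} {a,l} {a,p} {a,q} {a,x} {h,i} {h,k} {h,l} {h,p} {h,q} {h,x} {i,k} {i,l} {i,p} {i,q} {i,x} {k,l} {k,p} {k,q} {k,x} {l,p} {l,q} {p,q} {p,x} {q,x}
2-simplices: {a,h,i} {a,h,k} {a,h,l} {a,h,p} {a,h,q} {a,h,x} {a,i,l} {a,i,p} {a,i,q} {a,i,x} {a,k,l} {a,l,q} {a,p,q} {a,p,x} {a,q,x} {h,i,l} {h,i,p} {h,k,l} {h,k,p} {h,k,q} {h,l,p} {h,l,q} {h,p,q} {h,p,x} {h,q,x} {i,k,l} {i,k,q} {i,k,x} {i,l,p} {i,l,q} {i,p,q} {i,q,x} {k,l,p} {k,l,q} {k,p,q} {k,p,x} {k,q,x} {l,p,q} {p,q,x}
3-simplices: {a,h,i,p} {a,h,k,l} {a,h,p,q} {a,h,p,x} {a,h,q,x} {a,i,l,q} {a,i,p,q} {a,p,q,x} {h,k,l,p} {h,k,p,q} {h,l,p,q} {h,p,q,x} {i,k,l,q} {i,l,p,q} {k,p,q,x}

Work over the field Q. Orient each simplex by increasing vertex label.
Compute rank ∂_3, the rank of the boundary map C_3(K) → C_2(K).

rank∂_3=14

n_0=8 n_1=27 n_2=39 n_3=15  [Q]
∂1: piv[ah,ai,ak,al,ap,aq,ax] rk=7  ker:hi,hk,hl,hp,hq,hx,ik,il,ip,iq,ix,kl,kp,kq,kx,lp,lq,pq,px,qx
∂2: piv[ahi,ahk,ahl,ahp,ahq,ahx,ail,aip,aiq,aix,akl,alq,apq,apx,aqx,hkp,hkq,hlp,ikl,ikx] rk=20  ker:hil,hip,hkl,hlq,hpq,hpx,hqx,ikq,ilp,ilq,ipq,iqx,klp,klq,kpq,kpx,kqx,lpq,pqx
∂3: piv[ahip,ahkl,ahpq,ahpx,ahqx,ailq,aipq,apqx,hklp,hkpq,hlpq,iklq,ilpq,kpqx] rk=14  ker:hpqx
rk∂_3=14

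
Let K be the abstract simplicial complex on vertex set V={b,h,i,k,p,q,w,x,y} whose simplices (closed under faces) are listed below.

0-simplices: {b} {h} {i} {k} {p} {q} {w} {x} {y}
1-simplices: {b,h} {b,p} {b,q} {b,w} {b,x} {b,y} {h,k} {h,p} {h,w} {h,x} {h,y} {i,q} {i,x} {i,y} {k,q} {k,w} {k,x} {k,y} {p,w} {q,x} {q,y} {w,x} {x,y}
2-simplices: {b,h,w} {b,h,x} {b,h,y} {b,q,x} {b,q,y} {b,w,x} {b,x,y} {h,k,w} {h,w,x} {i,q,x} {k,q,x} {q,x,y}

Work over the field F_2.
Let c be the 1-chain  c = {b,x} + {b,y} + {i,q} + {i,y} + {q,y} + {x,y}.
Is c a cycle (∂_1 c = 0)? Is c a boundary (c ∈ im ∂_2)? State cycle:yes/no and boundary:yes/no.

n_0=9 n_1=23 n_2=12  [Z2]
∂1: piv[bh,bp,bq,bw,bx,by,hk,iq] rk=8  ker:hp,hw,hx,hy,ix,iy,kq,kw,kx,ky,pw,qx,qy,wx,xy
∂2: piv[bhw,bhx,bhy,bqx,bqy,bwx,bxy,hkw,iqx,kqx] rk=10  ker:hwx,qxy
∂1c = 0
c vs im∂2: residual ≠ 0 ⇒ not boundary

cycle:yes boundary:no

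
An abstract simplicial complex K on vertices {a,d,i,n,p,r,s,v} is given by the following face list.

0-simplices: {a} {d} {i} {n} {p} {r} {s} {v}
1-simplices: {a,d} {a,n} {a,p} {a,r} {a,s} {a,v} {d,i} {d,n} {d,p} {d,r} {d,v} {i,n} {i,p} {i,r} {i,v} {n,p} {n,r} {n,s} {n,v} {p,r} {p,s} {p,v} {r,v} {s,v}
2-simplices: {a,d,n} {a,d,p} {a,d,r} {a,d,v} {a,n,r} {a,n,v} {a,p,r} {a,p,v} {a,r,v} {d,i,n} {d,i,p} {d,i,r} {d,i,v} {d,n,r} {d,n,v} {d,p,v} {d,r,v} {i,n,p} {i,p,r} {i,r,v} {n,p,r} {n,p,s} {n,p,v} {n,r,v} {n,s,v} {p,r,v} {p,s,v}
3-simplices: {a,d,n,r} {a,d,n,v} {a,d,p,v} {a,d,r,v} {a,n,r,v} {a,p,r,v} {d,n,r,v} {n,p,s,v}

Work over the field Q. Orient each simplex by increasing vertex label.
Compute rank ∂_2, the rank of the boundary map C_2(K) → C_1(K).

n_0=8 n_1=24 n_2=27 n_3=8  [Q]
∂1: piv[ad,an,ap,ar,as,av,di] rk=7  ker:dn,dp,dr,dv,in,ip,ir,iv,np,nr,ns,nv,pr,ps,pv,rv,sv
∂2: piv[adn,adp,adr,adv,anr,anv,apr,apv,arv,din,dip,dir,div,inp,nps,nsv] rk=16  ker:dnr,dnv,dpv,drv,ipr,irv,npr,npv,nrv,prv,psv
∂3: piv[adnr,adnv,adpv,adrv,anrv,aprv,npsv] rk=7  ker:dnrv
rk∂_2=16

rank∂_2=16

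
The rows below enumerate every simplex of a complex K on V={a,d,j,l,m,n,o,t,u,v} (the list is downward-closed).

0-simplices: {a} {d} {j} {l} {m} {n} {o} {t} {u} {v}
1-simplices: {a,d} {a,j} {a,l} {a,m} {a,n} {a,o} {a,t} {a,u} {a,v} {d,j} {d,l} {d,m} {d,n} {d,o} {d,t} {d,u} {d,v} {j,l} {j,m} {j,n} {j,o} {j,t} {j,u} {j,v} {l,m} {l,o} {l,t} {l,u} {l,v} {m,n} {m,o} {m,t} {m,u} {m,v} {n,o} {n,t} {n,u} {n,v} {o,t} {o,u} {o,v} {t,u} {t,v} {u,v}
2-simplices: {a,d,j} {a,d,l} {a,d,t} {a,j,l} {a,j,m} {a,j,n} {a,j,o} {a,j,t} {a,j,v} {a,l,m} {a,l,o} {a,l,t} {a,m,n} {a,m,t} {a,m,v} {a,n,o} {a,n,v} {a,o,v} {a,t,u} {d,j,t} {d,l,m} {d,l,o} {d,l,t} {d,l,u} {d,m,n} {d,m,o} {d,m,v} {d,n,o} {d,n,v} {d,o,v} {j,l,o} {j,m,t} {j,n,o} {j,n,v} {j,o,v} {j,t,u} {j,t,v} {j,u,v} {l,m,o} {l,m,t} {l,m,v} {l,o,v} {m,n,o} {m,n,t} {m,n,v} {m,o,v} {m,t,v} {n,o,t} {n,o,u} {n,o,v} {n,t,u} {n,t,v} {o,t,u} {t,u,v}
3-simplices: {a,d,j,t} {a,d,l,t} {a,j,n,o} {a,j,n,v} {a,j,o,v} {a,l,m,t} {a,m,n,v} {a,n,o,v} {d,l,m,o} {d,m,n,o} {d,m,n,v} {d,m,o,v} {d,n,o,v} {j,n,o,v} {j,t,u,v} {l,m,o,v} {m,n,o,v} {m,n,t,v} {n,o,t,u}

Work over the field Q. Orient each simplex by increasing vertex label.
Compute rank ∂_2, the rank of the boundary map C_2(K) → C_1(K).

rank∂_2=33

n_0=10 n_1=44 n_2=54 n_3=19  [Q]
∂1: piv[ad,aj,al,am,an,ao,at,au,av] rk=9  ker:dj,dl,dm,dn,do,dt,du,dv,jl,jm,jn,jo,jt,ju,jv,lm,lo,lt,lu,lv,mn,mo,mt,mu,mv,no,nt,nu,nv,ot,ou,ov,tu,tv,uv
∂2: piv[adj,adl,adt,ajl,ajm,ajn,ajo,ajt,ajv,alm,alo,alt,amn,amt,amv,ano,anv,aov,atu,dlm,dlo,dlu,dmn,dmo,dmv,jtu,jtv,juv,lmv,mnt,not,nou,ntu] rk=33  ker:djt,dlt,dno,dnv,dov,jlo,jmt,jno,jnv,jov,lmo,lmt,lov,mno,mnv,mov,mtv,nov,ntv,otu,tuv
∂3: piv[adjt,adlt,ajno,ajnv,ajov,almt,amnv,anov,dlmo,dmno,dmnv,dmov,dnov,jtuv,lmov,mntv,notu] rk=17  ker:jnov,mnov
rk∂_2=33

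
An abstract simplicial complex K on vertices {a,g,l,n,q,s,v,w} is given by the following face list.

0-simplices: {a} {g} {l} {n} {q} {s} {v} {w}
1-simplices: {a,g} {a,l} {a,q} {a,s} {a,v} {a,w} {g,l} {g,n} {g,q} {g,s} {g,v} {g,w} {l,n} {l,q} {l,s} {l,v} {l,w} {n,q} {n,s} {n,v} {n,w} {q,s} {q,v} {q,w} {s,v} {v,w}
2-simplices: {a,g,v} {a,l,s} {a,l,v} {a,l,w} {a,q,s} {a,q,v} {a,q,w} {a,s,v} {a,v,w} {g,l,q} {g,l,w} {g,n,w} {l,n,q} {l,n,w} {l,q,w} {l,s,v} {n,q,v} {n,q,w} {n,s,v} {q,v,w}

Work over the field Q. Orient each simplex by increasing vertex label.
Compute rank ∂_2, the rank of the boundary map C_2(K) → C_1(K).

n_0=8 n_1=26 n_2=20  [Q]
∂1: piv[ag,al,aq,as,av,aw,gn] rk=7  ker:gl,gq,gs,gv,gw,ln,lq,ls,lv,lw,nq,ns,nv,nw,qs,qv,qw,sv,vw
∂2: piv[agv,als,alv,alw,aqs,aqv,aqw,asv,avw,glq,glw,gnw,lnq,lnw,lqw,nqv,nsv] rk=17  ker:lsv,nqw,qvw
rk∂_2=17

rank∂_2=17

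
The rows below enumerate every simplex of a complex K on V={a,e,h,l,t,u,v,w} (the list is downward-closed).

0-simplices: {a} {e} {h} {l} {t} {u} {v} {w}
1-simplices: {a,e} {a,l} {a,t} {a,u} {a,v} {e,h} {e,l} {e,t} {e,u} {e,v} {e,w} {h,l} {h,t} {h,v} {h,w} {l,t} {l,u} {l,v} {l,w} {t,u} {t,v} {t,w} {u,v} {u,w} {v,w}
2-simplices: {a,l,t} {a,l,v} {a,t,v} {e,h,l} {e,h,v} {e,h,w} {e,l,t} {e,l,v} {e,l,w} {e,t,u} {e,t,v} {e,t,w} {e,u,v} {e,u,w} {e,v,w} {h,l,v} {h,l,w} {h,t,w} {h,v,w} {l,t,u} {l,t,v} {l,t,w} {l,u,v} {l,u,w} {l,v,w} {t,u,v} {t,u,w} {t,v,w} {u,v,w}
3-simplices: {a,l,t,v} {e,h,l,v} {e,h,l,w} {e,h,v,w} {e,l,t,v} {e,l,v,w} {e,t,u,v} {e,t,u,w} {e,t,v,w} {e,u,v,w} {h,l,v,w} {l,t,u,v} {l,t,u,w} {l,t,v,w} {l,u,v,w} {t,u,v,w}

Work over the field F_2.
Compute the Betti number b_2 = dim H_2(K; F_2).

b_2=0

n_0=8 n_1=25 n_2=29 n_3=16  [Z2]
∂1: piv[ae,al,at,au,av,eh,ew] rk=7  ker:el,et,eu,ev,hl,ht,hv,hw,lt,lu,lv,lw,tu,tv,tw,uv,uw,vw
∂2: piv[alt,alv,atv,ehl,ehv,ehw,elt,elv,elw,etu,etw,euv,euw,evw,htw,ltu] rk=16  ker:etv,hlv,hlw,hvw,ltv,ltw,luv,luw,lvw,tuv,tuw,tvw,uvw
∂3: piv[altv,ehlv,ehlw,ehvw,eltv,elvw,etuv,etuw,etvw,euvw,ltuv,ltuw,ltvw] rk=13  ker:hlvw,luvw,tuvw
b_2=(29−16)−13=0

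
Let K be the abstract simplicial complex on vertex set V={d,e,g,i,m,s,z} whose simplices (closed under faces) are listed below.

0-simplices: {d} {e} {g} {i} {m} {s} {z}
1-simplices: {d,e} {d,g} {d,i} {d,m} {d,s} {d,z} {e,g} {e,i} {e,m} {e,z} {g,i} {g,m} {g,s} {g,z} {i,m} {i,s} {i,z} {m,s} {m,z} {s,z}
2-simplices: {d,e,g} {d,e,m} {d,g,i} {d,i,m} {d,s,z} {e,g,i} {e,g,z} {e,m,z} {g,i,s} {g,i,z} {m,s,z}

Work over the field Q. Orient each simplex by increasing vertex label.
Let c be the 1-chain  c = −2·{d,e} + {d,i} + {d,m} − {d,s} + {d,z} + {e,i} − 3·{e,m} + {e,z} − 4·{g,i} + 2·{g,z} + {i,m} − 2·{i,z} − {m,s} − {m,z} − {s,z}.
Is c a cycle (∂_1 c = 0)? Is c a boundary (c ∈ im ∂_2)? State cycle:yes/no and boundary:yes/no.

n_0=7 n_1=20 n_2=11  [Q]
∂1: piv[de,dg,di,dm,ds,dz] rk=6  ker:eg,ei,em,ez,gi,gm,gs,gz,im,is,iz,ms,mz,sz
∂2: piv[deg,dem,dgi,dim,dsz,egi,egz,emz,gis,giz,msz] rk=11
∂1c = −{e} + 2·{g} − {i} + {m} − {s}

cycle:no boundary:no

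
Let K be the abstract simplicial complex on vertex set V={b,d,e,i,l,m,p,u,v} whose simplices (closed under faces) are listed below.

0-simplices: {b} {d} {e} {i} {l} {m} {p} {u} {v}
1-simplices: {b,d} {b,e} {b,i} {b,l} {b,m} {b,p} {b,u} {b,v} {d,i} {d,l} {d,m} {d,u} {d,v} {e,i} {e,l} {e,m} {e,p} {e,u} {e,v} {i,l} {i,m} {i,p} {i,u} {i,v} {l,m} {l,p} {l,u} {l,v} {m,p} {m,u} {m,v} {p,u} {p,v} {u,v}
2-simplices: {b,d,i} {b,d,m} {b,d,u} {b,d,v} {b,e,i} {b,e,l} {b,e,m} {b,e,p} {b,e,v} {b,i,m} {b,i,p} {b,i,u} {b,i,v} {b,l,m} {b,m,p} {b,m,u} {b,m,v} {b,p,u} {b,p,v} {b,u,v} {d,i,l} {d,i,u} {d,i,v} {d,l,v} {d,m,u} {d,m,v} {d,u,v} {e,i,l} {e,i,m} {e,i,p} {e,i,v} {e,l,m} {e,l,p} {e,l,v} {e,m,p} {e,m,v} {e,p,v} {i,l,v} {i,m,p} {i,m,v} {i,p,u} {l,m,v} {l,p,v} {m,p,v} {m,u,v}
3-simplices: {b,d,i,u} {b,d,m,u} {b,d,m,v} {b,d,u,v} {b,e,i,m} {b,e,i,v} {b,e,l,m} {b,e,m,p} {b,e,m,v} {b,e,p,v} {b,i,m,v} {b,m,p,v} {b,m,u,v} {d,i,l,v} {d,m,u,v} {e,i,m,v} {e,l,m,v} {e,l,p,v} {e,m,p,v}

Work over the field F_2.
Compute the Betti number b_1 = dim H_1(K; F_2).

n_0=9 n_1=34 n_2=45 n_3=19  [Z2]
∂1: piv[bd,be,bi,bl,bm,bp,bu,bv] rk=8  ker:di,dl,dm,du,dv,ei,el,em,ep,eu,ev,il,im,ip,iu,iv,lm,lp,lu,lv,mp,mu,mv,pu,pv,uv
∂2: piv[bdi,bdm,bdu,bdv,bei,bel,bem,bep,bev,bim,bip,biu,biv,blm,bmp,bmu,bmv,bpu,bpv,buv,dil,dlv,eil,elp] rk=24  ker:diu,div,dmu,dmv,duv,eim,eip,eiv,elm,elv,emp,emv,epv,ilv,imp,imv,ipu,lmv,lpv,mpv,muv
∂3: piv[bdiu,bdmu,bdmv,bduv,beim,beiv,belm,bemp,bemv,bepv,bimv,bmpv,bmuv,dilv,elmv,elpv] rk=16  ker:dmuv,eimv,empv
b_1=(34−8)−24=2

b_1=2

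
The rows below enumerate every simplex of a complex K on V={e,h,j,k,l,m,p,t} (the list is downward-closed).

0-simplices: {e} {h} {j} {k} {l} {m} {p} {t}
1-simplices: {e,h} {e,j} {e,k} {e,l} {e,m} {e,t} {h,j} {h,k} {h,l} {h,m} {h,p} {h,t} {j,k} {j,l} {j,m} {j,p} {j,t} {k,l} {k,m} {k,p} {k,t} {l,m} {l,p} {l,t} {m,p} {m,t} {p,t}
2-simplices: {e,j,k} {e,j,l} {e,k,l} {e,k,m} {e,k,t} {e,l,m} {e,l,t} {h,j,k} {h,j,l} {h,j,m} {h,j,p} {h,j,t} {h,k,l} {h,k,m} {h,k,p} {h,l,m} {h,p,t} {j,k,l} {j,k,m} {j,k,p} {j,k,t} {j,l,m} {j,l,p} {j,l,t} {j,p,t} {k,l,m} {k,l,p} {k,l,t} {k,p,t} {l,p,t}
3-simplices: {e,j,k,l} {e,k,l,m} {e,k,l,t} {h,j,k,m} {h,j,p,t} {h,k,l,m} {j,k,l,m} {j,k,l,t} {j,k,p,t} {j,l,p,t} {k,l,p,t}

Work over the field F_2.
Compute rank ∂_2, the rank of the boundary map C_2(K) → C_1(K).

n_0=8 n_1=27 n_2=30 n_3=11  [Z2]
∂1: piv[eh,ej,ek,el,em,et,hp] rk=7  ker:hj,hk,hl,hm,ht,jk,jl,jm,jp,jt,kl,km,kp,kt,lm,lp,lt,mp,mt,pt
∂2: piv[ejk,ejl,ekl,ekm,ekt,elm,elt,hjk,hjl,hjm,hjp,hjt,hkm,hkp,hpt,jkt,jlp] rk=17  ker:hkl,hlm,jkl,jkm,jkp,jlm,jlt,jpt,klm,klp,klt,kpt,lpt
∂3: piv[ejkl,eklm,eklt,hjkm,hjpt,hklm,jklm,jklt,jkpt,jlpt,klpt] rk=11
rk∂_2=17

rank∂_2=17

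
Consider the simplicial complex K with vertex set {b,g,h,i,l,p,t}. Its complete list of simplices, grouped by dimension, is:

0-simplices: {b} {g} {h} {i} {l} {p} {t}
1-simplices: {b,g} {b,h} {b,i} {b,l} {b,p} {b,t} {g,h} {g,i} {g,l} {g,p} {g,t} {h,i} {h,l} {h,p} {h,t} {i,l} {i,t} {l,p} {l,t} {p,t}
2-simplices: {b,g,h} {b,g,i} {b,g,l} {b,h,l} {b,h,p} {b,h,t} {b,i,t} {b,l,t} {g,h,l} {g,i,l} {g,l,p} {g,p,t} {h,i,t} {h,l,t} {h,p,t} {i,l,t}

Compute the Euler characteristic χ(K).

n_0=7 n_1=20 n_2=16
χ=+7−20+16=3

χ(K)=3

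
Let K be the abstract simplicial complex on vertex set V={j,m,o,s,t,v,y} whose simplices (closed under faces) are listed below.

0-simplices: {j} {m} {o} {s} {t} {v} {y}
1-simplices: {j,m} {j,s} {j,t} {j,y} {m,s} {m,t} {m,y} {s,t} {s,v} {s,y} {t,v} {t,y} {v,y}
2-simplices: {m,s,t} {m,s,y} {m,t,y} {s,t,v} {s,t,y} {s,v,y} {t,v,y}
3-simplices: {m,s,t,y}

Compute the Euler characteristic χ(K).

n_0=7 n_1=13 n_2=7 n_3=1
χ=+7−13+7−1=0

χ(K)=0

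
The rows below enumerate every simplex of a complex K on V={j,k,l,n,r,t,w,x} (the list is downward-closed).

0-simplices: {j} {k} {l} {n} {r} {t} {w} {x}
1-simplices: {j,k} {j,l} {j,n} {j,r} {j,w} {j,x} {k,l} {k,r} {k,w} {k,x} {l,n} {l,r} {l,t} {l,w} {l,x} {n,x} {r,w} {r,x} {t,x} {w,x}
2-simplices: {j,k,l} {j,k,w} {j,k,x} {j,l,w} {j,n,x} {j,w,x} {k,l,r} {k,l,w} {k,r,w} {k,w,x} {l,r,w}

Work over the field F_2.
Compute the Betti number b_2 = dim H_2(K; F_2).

n_0=8 n_1=20 n_2=11  [Z2]
∂1: piv[jk,jl,jn,jr,jw,jx,lt] rk=7  ker:kl,kr,kw,kx,ln,lr,lw,lx,nx,rw,rx,tx,wx
∂2: piv[jkl,jkw,jkx,jlw,jnx,jwx,klr,krw] rk=8  ker:klw,kwx,lrw
b_2=(11−8)−0=3

b_2=3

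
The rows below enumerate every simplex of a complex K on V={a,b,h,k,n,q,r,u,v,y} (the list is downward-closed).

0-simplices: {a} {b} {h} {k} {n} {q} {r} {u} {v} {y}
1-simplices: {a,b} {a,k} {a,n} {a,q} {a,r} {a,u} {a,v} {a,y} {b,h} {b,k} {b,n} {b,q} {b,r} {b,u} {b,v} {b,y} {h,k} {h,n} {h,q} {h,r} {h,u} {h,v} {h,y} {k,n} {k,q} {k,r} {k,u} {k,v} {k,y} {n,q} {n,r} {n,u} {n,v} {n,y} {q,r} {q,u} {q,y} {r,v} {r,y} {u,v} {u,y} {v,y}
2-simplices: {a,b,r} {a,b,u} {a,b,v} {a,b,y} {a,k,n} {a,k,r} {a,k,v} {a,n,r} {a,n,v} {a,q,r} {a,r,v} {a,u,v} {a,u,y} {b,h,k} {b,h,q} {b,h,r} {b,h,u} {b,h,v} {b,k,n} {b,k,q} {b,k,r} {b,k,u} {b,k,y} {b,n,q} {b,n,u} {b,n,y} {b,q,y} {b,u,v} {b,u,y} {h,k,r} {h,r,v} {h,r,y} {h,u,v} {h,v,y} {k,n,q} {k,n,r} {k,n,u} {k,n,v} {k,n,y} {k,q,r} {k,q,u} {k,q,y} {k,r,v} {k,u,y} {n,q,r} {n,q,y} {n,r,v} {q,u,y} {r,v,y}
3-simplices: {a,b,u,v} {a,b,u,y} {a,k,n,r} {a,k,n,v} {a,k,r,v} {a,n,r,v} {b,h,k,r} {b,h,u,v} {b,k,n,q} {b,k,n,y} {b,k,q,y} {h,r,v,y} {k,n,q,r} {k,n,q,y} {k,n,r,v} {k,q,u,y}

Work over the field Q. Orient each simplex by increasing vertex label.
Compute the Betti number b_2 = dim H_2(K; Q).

b_2=3

n_0=10 n_1=42 n_2=49 n_3=16  [Q]
∂1: piv[ab,ak,an,aq,ar,au,av,ay,bh] rk=9  ker:bk,bn,bq,br,bu,bv,by,hk,hn,hq,hr,hu,hv,hy,kn,kq,kr,ku,kv,ky,nq,nr,nu,nv,ny,qr,qu,qy,rv,ry,uv,uy,vy
∂2: piv[abr,abu,abv,aby,akn,akr,akv,anr,anv,aqr,arv,auv,auy,bhk,bhq,bhr,bhu,bhv,bkn,bkq,bkr,bku,bky,bnq,bnu,bny,bqy,hry,hvy,kqr,kqu] rk=31  ker:buv,buy,hkr,hrv,huv,knq,knr,knu,knv,kny,kqy,krv,kuy,nqr,nqy,nrv,quy,rvy
∂3: piv[abuv,abuy,aknr,aknv,akrv,anrv,bhkr,bhuv,bknq,bkny,bkqy,hrvy,knqr,knqy,kquy] rk=15  ker:knrv
b_2=(49−31)−15=3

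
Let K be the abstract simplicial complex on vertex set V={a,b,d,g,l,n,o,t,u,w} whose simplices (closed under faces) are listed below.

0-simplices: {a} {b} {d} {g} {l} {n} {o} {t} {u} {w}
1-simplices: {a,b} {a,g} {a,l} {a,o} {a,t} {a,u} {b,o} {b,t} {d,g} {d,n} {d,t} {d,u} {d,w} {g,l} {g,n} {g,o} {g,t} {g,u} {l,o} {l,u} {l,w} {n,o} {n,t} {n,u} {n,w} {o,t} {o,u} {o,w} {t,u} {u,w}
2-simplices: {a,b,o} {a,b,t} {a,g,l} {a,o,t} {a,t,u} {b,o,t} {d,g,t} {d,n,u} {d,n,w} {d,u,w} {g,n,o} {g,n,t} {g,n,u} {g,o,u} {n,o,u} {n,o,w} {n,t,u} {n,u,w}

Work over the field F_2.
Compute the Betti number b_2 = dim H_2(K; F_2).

n_0=10 n_1=30 n_2=18  [Z2]
∂1: piv[ab,ag,al,ao,at,au,dg,dn,dw] rk=9  ker:bo,bt,dt,du,gl,gn,go,gt,gu,lo,lu,lw,no,nt,nu,nw,ot,ou,ow,tu,uw
∂2: piv[abo,abt,agl,aot,atu,dgt,dnu,dnw,duw,gno,gnt,gnu,gou,now,ntu] rk=15  ker:bot,nou,nuw
b_2=(18−15)−0=3

b_2=3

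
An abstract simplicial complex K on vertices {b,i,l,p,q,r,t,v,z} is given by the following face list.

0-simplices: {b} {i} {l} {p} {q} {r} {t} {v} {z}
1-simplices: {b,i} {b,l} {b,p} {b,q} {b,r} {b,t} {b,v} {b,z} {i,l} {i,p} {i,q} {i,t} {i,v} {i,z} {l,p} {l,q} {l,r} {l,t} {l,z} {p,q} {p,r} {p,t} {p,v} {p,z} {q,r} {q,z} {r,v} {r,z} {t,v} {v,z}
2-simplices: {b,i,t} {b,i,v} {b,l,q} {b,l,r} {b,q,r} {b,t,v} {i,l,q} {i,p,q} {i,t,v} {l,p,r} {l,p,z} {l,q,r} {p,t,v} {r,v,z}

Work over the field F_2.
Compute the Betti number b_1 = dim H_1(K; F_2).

n_0=9 n_1=30 n_2=14  [Z2]
∂1: piv[bi,bl,bp,bq,br,bt,bv,bz] rk=8  ker:il,ip,iq,it,iv,iz,lp,lq,lr,lt,lz,pq,pr,pt,pv,pz,qr,qz,rv,rz,tv,vz
∂2: piv[bit,biv,blq,blr,bqr,btv,ilq,ipq,lpr,lpz,ptv,rvz] rk=12  ker:itv,lqr
b_1=(30−8)−12=10

b_1=10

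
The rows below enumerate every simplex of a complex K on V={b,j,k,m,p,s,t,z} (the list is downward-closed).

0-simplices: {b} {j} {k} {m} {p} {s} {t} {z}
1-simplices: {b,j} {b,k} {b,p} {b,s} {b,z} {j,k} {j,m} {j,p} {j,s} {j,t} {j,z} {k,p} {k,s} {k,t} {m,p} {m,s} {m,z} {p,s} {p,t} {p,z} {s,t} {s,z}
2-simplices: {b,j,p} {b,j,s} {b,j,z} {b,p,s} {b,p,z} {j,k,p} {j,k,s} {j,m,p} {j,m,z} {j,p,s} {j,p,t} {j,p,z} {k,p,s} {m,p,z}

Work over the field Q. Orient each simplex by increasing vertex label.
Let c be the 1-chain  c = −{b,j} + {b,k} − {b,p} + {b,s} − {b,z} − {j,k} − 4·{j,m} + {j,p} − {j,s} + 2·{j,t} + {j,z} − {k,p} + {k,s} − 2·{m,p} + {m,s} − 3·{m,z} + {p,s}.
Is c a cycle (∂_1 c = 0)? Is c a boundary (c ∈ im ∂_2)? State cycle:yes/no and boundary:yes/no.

cycle:no boundary:no

n_0=8 n_1=22 n_2=14  [Q]
∂1: piv[bj,bk,bp,bs,bz,jm,jt] rk=7  ker:jk,jp,js,jz,kp,ks,kt,mp,ms,mz,ps,pt,pz,st,sz
∂2: piv[bjp,bjs,bjz,bps,bpz,jkp,jks,jmp,jmz,jpt] rk=10  ker:jps,jpz,kps,mpz
∂1c = {b} + {j} − 4·{p} + 3·{s} + 2·{t} − 3·{z}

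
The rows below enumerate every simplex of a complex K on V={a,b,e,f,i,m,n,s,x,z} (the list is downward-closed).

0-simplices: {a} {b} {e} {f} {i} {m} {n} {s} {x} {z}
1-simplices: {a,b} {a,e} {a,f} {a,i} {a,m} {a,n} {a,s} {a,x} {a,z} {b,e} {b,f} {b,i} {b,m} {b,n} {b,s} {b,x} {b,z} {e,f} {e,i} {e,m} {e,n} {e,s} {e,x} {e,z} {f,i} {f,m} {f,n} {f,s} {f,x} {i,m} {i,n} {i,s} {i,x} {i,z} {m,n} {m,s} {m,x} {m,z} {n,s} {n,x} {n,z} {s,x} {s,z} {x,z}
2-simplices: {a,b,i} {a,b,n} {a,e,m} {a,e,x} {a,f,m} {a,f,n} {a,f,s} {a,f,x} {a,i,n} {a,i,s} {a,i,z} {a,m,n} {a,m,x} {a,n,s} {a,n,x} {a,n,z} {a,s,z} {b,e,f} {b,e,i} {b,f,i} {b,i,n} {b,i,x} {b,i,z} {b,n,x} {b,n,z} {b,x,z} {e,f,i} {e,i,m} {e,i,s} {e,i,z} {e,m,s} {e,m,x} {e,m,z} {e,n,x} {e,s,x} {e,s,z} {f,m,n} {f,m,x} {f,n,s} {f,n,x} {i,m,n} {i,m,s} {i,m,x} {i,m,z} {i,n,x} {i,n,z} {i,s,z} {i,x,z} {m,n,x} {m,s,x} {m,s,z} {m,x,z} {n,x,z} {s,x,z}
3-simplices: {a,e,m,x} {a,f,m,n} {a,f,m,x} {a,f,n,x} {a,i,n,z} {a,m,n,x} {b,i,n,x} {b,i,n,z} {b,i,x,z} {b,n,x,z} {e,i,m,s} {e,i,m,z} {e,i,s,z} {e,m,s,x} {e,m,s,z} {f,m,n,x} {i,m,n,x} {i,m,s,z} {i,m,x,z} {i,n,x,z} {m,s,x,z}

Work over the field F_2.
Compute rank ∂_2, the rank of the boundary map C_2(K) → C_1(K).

rank∂_2=32

n_0=10 n_1=44 n_2=54 n_3=21  [Z2]
∂1: piv[ab,ae,af,ai,am,an,as,ax,az] rk=9  ker:be,bf,bi,bm,bn,bs,bx,bz,ef,ei,em,en,es,ex,ez,fi,fm,fn,fs,fx,im,in,is,ix,iz,mn,ms,mx,mz,ns,nx,nz,sx,sz,xz
∂2: piv[abi,abn,aem,aex,afm,afn,afs,afx,ain,ais,aiz,amn,amx,ans,anx,anz,asz,bef,bei,bfi,bix,biz,bnx,bxz,eim,eis,eiz,ems,emz,enx,esx,imn] rk=32  ker:bin,bnz,efi,emx,esz,fmn,fmx,fns,fnx,ims,imx,imz,inx,inz,isz,ixz,mnx,msx,msz,mxz,nxz,sxz
∂3: piv[aemx,afmn,afmx,afnx,ainz,amnx,binx,binz,bixz,bnxz,eims,eimz,eisz,emsx,emsz,imnx,imxz,msxz] rk=18  ker:fmnx,imsz,inxz
rk∂_2=32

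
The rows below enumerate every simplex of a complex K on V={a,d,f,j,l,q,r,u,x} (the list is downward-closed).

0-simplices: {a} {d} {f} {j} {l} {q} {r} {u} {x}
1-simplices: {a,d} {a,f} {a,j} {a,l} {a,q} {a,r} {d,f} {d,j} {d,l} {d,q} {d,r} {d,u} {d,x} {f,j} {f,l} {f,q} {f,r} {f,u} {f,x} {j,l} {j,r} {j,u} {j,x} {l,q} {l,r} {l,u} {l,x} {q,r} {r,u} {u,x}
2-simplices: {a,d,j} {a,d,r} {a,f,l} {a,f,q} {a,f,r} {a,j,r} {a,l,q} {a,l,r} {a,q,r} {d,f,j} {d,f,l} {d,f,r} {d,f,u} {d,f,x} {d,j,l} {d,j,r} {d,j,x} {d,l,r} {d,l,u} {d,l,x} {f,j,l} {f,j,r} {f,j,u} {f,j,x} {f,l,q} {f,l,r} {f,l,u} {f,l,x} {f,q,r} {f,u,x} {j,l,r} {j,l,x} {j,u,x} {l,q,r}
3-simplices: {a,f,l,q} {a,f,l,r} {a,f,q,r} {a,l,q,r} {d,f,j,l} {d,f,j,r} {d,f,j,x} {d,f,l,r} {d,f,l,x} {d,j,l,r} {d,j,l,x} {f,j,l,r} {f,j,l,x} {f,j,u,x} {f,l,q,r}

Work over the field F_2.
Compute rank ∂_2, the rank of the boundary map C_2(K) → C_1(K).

n_0=9 n_1=30 n_2=34 n_3=15  [Z2]
∂1: piv[ad,af,aj,al,aq,ar,du,dx] rk=8  ker:df,dj,dl,dq,dr,fj,fl,fq,fr,fu,fx,jl,jr,ju,jx,lq,lr,lu,lx,qr,ru,ux
∂2: piv[adj,adr,afl,afq,afr,ajr,alq,alr,aqr,dfj,dfl,dfr,dfu,dfx,djl,djx,dlu,dlx,fju,fux] rk=20  ker:djr,dlr,fjl,fjr,fjx,flq,flr,flu,flx,fqr,jlr,jlx,jux,lqr
∂3: piv[aflq,aflr,afqr,alqr,dfjl,dfjr,dfjx,dflr,dflx,djlr,djlx,fjux] rk=12  ker:fjlr,fjlx,flqr
rk∂_2=20

rank∂_2=20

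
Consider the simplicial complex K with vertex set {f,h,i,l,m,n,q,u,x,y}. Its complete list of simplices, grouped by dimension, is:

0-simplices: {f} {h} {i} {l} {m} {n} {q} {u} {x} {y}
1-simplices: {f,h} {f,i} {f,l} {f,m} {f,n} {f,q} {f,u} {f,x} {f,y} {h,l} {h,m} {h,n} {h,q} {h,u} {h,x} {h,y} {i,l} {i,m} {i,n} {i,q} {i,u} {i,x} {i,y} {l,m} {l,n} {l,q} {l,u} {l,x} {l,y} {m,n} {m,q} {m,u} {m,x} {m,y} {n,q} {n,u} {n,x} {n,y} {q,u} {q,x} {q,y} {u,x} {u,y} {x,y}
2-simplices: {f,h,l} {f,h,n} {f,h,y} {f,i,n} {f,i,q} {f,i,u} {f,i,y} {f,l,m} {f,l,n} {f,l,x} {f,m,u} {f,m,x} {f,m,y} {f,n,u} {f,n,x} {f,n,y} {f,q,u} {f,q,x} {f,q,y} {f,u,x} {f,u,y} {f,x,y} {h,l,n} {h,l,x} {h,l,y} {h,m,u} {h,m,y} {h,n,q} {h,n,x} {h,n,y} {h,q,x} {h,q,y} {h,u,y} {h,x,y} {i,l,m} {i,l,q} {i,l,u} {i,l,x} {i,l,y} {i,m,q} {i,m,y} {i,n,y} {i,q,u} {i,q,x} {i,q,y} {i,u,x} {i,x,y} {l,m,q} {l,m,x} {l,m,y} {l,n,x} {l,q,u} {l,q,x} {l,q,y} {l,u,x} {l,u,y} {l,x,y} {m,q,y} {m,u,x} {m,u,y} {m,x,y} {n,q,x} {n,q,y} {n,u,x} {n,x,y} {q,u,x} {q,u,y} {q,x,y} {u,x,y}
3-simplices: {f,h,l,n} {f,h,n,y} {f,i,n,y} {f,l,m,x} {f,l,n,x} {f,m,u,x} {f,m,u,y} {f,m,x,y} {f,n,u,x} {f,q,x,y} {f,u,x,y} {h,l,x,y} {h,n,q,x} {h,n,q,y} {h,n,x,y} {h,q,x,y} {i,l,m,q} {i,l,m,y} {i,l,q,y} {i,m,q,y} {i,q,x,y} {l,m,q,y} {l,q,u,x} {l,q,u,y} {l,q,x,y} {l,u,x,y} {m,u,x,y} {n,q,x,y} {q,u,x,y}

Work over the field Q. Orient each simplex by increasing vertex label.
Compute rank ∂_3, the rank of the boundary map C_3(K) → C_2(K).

n_0=10 n_1=44 n_2=69 n_3=29  [Q]
∂1: piv[fh,fi,fl,fm,fn,fq,fu,fx,fy] rk=9  ker:hl,hm,hn,hq,hu,hx,hy,il,im,in,iq,iu,ix,iy,lm,ln,lq,lu,lx,ly,mn,mq,mu,mx,my,nq,nu,nx,ny,qu,qx,qy,ux,uy,xy
∂2: piv[fhl,fhn,fhy,fin,fiq,fiu,fiy,flm,fln,flx,fmu,fmx,fmy,fnu,fnx,fny,fqu,fqx,fqy,fux,fuy,fxy,hlx,hly,hmu,hmy,hnq,hqx,ilm,ilq,ilu,ilx,ily,imq] rk=34  ker:hln,hnx,hny,hqy,huy,hxy,imy,iny,iqu,iqx,iqy,iux,ixy,lmq,lmx,lmy,lnx,lqu,lqx,lqy,lux,luy,lxy,mqy,mux,muy,mxy,nqx,nqy,nux,nxy,qux,quy,qxy,uxy
∂3: piv[fhln,fhny,finy,flmx,flnx,fmux,fmuy,fmxy,fnux,fqxy,fuxy,hlxy,hnqx,hnqy,hnxy,hqxy,ilmq,ilmy,ilqy,imqy,iqxy,lqux,lquy,lqxy,luxy] rk=25  ker:lmqy,muxy,nqxy,quxy
rk∂_3=25

rank∂_3=25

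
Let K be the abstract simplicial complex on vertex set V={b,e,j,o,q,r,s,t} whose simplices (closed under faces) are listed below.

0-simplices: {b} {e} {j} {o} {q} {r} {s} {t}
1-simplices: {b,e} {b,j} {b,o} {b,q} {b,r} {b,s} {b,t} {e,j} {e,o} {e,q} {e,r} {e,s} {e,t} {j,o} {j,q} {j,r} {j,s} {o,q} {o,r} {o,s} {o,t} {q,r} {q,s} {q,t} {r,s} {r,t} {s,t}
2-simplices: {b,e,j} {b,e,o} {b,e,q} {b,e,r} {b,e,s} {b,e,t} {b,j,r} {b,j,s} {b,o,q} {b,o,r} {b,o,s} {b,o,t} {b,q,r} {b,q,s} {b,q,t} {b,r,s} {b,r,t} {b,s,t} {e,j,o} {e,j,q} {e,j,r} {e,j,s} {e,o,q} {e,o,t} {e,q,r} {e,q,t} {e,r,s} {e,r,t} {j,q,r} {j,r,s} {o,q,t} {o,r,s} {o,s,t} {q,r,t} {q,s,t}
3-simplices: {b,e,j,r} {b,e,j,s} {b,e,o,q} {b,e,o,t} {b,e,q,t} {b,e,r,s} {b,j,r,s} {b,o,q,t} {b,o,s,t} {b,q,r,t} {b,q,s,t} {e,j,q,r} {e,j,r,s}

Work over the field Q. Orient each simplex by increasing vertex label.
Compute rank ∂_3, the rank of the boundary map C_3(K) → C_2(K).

n_0=8 n_1=27 n_2=35 n_3=13  [Q]
∂1: piv[be,bj,bo,bq,br,bs,bt] rk=7  ker:ej,eo,eq,er,es,et,jo,jq,jr,js,oq,or,os,ot,qr,qs,qt,rs,rt,st
∂2: piv[bej,beo,beq,ber,bes,bet,bjr,bjs,boq,bor,bos,bot,bqr,bqs,bqt,brs,brt,bst,ejo,ejq] rk=20  ker:ejr,ejs,eoq,eot,eqr,eqt,ers,ert,jqr,jrs,oqt,ors,ost,qrt,qst
∂3: piv[bejr,bejs,beoq,beot,beqt,bers,bjrs,boqt,bost,bqrt,bqst,ejqr] rk=12  ker:ejrs
rk∂_3=12

rank∂_3=12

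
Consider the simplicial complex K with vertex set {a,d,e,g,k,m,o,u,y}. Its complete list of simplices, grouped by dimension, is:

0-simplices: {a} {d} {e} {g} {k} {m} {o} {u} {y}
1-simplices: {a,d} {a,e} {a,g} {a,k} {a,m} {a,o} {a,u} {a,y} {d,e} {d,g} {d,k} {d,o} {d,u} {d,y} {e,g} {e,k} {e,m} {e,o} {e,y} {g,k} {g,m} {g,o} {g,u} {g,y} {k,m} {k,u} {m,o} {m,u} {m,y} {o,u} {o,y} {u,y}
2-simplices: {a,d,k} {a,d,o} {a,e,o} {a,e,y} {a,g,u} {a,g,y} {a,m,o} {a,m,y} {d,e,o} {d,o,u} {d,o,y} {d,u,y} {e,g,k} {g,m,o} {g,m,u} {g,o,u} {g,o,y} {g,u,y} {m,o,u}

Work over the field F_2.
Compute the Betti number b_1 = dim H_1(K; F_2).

b_1=7

n_0=9 n_1=32 n_2=19  [Z2]
∂1: piv[ad,ae,ag,ak,am,ao,au,ay] rk=8  ker:de,dg,dk,do,du,dy,eg,ek,em,eo,ey,gk,gm,go,gu,gy,km,ku,mo,mu,my,ou,oy,uy
∂2: piv[adk,ado,aeo,aey,agu,agy,amo,amy,deo,dou,doy,duy,egk,gmo,gmu,gou,goy] rk=17  ker:guy,mou
b_1=(32−8)−17=7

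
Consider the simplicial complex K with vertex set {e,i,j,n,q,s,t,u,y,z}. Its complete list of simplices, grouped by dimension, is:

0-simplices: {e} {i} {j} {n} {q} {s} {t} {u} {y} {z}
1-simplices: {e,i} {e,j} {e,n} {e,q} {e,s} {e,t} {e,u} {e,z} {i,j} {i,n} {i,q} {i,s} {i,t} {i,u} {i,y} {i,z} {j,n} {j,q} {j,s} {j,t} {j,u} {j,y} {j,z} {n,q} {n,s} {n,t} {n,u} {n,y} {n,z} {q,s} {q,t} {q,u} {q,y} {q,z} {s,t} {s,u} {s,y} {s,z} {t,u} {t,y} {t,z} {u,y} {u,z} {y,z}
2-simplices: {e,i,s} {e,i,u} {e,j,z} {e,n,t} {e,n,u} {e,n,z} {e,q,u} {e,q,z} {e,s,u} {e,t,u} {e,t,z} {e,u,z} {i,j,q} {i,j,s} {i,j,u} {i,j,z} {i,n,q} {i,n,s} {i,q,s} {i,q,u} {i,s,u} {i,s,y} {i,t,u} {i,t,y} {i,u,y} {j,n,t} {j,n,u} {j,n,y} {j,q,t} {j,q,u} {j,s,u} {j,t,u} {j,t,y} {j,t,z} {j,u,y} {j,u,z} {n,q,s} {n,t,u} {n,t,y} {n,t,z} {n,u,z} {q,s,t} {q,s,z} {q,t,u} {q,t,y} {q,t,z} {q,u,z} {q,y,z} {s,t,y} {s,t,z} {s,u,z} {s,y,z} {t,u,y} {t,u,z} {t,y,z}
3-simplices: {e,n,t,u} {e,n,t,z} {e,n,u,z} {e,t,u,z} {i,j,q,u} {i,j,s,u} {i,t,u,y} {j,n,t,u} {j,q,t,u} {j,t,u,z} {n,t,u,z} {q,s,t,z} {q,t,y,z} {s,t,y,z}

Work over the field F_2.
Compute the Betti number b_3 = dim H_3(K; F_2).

b_3=1

n_0=10 n_1=44 n_2=55 n_3=14  [Z2]
∂1: piv[ei,ej,en,eq,es,et,eu,ez,iy] rk=9  ker:ij,in,iq,is,it,iu,iz,jn,jq,js,jt,ju,jy,jz,nq,ns,nt,nu,ny,nz,qs,qt,qu,qy,qz,st,su,sy,sz,tu,ty,tz,uy,uz,yz
∂2: piv[eis,eiu,ejz,ent,enu,enz,equ,eqz,esu,etu,etz,euz,ijq,ijs,iju,ijz,inq,ins,iqs,iqu,isy,itu,ity,iuy,jnt,jnu,jny,jqt,jty,jtz,qst,qsz,qty,qyz] rk=34  ker:isu,jqu,jsu,jtu,juy,juz,nqs,ntu,nty,ntz,nuz,qtu,qtz,quz,sty,stz,suz,syz,tuy,tuz,tyz
∂3: piv[entu,entz,enuz,etuz,ijqu,ijsu,ituy,jntu,jqtu,jtuz,qstz,qtyz,styz] rk=13  ker:ntuz
b_3=(14−13)−0=1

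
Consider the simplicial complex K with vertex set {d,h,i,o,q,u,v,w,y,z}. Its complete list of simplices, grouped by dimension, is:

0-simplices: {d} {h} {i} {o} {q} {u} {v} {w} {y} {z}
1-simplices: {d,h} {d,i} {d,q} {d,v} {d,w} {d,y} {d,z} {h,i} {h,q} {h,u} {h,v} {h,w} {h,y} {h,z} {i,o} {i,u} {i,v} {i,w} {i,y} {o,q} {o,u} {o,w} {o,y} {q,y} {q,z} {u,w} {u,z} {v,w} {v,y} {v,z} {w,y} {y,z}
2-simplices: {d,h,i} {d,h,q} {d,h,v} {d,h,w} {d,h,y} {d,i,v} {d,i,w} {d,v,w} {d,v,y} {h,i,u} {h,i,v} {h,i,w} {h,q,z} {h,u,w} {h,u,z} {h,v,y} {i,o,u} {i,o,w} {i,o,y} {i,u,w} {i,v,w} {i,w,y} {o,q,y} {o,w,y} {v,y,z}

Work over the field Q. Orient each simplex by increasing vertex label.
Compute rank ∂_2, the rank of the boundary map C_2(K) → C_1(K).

n_0=10 n_1=32 n_2=25  [Q]
∂1: piv[dh,di,dq,dv,dw,dy,dz,hu,io] rk=9  ker:hi,hq,hv,hw,hy,hz,iu,iv,iw,iy,oq,ou,ow,oy,qy,qz,uw,uz,vw,vy,vz,wy,yz
∂2: piv[dhi,dhq,dhv,dhw,dhy,div,diw,dvw,dvy,hiu,hqz,huw,huz,iou,iow,ioy,iwy,oqy,vyz] rk=19  ker:hiv,hiw,hvy,iuw,ivw,owy
rk∂_2=19

rank∂_2=19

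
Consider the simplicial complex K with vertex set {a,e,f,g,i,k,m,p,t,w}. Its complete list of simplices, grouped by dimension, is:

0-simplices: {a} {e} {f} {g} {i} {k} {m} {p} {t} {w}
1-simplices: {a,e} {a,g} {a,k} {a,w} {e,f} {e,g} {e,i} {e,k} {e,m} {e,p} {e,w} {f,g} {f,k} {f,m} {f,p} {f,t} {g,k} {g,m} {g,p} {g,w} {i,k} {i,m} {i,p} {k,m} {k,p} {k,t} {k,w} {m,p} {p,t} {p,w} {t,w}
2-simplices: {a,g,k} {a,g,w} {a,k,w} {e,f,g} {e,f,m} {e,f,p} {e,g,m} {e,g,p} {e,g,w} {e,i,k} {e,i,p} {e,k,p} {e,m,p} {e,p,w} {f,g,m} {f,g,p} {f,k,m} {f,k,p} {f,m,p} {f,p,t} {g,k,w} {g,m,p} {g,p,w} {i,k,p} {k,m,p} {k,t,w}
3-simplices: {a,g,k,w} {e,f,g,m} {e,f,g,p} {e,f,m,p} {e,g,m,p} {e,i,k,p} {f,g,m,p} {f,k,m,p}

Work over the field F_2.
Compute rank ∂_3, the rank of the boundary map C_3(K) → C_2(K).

rank∂_3=7

n_0=10 n_1=31 n_2=26 n_3=8  [Z2]
∂1: piv[ae,ag,ak,aw,ef,ei,em,ep,ft] rk=9  ker:eg,ek,ew,fg,fk,fm,fp,gk,gm,gp,gw,ik,im,ip,km,kp,kt,kw,mp,pt,pw,tw
∂2: piv[agk,agw,akw,efg,efm,efp,egm,egp,egw,eik,eip,ekp,emp,epw,fkm,fkp,fpt,ktw] rk=18  ker:fgm,fgp,fmp,gkw,gmp,gpw,ikp,kmp
∂3: piv[agkw,efgm,efgp,efmp,egmp,eikp,fkmp] rk=7  ker:fgmp
rk∂_3=7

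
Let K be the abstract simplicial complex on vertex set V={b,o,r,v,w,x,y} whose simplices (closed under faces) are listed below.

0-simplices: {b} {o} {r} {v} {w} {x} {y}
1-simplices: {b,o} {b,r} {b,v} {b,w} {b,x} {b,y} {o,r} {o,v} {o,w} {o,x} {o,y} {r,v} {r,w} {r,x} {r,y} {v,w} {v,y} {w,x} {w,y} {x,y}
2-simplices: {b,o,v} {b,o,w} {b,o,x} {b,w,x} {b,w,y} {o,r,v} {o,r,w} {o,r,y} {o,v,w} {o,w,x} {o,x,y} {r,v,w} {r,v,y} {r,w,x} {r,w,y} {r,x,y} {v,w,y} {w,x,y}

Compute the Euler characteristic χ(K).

χ(K)=5

n_0=7 n_1=20 n_2=18
χ=+7−20+18=5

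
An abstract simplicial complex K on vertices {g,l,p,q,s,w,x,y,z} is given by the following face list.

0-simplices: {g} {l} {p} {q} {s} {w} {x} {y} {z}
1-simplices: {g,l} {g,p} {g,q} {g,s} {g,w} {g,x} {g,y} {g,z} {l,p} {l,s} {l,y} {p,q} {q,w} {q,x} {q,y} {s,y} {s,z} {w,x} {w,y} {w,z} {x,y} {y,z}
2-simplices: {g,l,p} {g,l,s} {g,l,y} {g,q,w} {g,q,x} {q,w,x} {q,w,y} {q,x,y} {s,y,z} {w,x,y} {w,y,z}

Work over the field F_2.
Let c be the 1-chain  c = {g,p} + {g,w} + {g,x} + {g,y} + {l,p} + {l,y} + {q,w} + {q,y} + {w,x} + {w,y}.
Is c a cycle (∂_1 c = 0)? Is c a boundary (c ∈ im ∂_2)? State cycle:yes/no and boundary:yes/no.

n_0=9 n_1=22 n_2=11  [Z2]
∂1: piv[gl,gp,gq,gs,gw,gx,gy,gz] rk=8  ker:lp,ls,ly,pq,qw,qx,qy,sy,sz,wx,wy,wz,xy,yz
∂2: piv[glp,gls,gly,gqw,gqx,qwx,qwy,qxy,syz,wyz] rk=10  ker:wxy
∂1c = 0
c vs im∂2: reduces to 0 ⇒ boundary

cycle:yes boundary:yes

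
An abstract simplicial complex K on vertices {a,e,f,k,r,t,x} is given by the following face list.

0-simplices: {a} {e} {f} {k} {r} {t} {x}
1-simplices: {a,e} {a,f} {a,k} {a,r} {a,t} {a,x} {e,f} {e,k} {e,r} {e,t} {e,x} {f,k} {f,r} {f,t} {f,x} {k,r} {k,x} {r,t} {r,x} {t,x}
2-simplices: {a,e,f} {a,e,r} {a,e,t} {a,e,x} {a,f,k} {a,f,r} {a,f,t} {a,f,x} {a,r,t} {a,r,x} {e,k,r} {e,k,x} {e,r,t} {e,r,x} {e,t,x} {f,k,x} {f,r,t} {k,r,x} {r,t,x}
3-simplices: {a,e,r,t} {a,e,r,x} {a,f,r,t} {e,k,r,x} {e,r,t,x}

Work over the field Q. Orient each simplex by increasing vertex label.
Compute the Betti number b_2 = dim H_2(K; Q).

n_0=7 n_1=20 n_2=19 n_3=5  [Q]
∂1: piv[ae,af,ak,ar,at,ax] rk=6  ker:ef,ek,er,et,ex,fk,fr,ft,fx,kr,kx,rt,rx,tx
∂2: piv[aef,aer,aet,aex,afk,afr,aft,afx,art,arx,ekr,ekx,etx,fkx] rk=14  ker:ert,erx,frt,krx,rtx
∂3: piv[aert,aerx,afrt,ekrx,ertx] rk=5
b_2=(19−14)−5=0

b_2=0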